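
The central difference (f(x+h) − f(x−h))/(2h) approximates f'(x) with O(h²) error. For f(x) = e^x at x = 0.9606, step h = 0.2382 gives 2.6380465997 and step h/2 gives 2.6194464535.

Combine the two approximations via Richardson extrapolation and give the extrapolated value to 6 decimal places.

Leading term ∝ h^2; use weight 4 = 2^2.
Weighted: 10.4777858140 − 2.6380465997 = 7.8397392143
Divide by 2^2 − 1 = 3.
R = 7.8397392143/3 = 2.6132464048
Correction |R − A(h/2)| = 6.200e-03; gap |A(h/2) − A(h)| = 1.860e-02.

2.613246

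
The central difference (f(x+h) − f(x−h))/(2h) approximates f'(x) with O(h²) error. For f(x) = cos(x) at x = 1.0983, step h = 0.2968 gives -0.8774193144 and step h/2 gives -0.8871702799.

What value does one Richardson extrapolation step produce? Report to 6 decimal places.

With r = 2 the leading error scales as h^2, so the weight is 2^2 = 4.
Top: 4(-0.8871702799) − (-0.8774193144) = -2.6712618052
R = (-2.6712618052)/3 = -0.8904206017

-0.890421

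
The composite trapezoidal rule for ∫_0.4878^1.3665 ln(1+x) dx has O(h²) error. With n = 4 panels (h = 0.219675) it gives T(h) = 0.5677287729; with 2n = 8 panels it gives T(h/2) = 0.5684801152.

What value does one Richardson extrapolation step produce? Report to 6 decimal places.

r = 2, so 2^r = 4.
Weighted: 2.2739204608 − 0.5677287729 = 1.7061916879
(4·0.5684801152 − 0.5677287729)/(4 − 1) = 0.5687305626

0.568731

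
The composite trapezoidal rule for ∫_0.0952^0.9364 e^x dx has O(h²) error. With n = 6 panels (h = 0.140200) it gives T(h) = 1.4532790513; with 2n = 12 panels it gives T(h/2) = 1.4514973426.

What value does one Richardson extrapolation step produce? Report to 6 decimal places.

1.450903

Error is O(h^2); halving h shrinks it by 2^2 = 4.
Top: 4(1.4514973426) − (1.4532790513) = 4.3527103191
(4*1.4514973426 − 1.4532790513)/(4 − 1) = 1.4509034397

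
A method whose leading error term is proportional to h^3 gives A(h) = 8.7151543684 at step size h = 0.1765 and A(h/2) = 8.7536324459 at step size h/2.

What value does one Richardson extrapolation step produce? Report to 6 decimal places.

r = 3: numerator weight 8, denominator 7.
Top: 8(8.7536324459) − (8.7151543684) = 61.3139051988
(8*8.7536324459 − 8.7151543684)/(8 − 1) = 8.7591293141
Correction |R − A(h/2)| = 5.497e-03; gap |A(h/2) − A(h)| = 3.848e-02.

8.759129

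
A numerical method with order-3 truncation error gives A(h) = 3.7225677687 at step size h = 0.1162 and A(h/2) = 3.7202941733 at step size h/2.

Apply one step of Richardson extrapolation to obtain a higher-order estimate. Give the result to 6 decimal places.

3.719969

r = 3, so 2^r = 8.
Top: 8(3.7202941733) − (3.7225677687) = 26.0397856177
Denominator 8 − 1 = 7.
R = 26.0397856177/7 = 3.7199693740
Shift from A(h/2): −0.0003247993.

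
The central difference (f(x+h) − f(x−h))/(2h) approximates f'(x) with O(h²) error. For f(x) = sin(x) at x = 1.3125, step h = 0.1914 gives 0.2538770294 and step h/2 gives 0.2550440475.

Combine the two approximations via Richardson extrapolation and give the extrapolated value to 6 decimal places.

0.255433

r = 2: numerator weight 4, denominator 3.
Weighted: 1.0201761900 − 0.2538770294 = 0.7662991606
Denominator 4 − 1 = 3.
So the Richardson estimate is 0.2554330535.
Gap between inputs: 1.167e-03; correction applied: +0.0003890060.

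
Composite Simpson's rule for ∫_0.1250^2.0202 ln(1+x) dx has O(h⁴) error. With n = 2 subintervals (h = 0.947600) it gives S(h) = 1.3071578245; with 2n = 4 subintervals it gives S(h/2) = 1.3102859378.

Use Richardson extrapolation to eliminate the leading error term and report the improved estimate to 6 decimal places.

r = 4: numerator weight 16, denominator 15.
Numerator 16*A(h/2) − A(h) = 16*1.3102859378 − 1.3071578245 = 19.6574171803
Denominator 16 − 1 = 15.
R = 19.6574171803/15 = 1.3104944787
Shift from A(h/2): +0.0002085409.

1.310494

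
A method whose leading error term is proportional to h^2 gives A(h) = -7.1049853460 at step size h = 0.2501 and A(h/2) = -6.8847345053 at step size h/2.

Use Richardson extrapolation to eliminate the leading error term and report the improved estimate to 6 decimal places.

Method order is 2; weight 2^2 = 4.
2^2×A(h/2) = -27.5389380212; minus A(h) gives -20.4339526752.
Denominator 4 − 1 = 3.
R = (-20.4339526752)/3 = -6.8113175584
Shift from A(h/2): +0.0734169469.

-6.811318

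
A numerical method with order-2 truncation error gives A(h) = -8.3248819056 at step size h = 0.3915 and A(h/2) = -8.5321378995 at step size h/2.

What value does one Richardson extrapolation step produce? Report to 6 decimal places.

r = 2: numerator weight 4, denominator 3.
Difference of the inputs: -8.5321378995 − (-8.3248819056) = -0.2072559939
Correction (A(h/2) − A(h))/(4 − 1) = (-0.2072559939)/3 = -0.0690853313
R = A(h/2) + (A(h/2) − A(h))/3 = -8.5321378995 − 0.0690853313 = -8.6012232308

-8.601223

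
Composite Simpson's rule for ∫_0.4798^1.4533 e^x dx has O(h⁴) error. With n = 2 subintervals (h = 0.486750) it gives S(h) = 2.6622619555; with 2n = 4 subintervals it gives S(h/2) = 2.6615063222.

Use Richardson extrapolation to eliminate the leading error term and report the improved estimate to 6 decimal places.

2.661456

Leading term ∝ h^4; use weight 16 = 2^4.
16·2.6615063222 = 42.5841011552; 42.5841011552 − 2.6622619555 = 39.9218391997
Divide by 2^4 − 1 = 15.
Result: 2.6614559466
Correction |R − A(h/2)| = 5.038e-05; gap |A(h/2) − A(h)| = 7.556e-04.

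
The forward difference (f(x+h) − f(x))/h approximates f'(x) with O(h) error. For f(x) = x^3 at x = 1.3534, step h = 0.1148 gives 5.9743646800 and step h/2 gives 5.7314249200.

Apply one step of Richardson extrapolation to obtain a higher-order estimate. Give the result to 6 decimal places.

Order 1 gives 2^r = 2 and 2^r − 1 = 1.
Weighted: 11.4628498400 − 5.9743646800 = 5.4884851600
Denominator 2 − 1 = 1.
Extrapolated: 5.4884851600 / 1 = 5.4884851600

5.488485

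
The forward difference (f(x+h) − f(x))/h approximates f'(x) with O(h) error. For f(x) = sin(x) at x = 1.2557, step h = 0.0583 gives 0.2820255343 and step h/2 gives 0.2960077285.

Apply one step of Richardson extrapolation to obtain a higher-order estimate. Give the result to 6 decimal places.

0.309990

Error is O(h^1); halving h shrinks it by 2^1 = 2.
2*0.2960077285 − 0.2820255343 = 0.3099899227
Extrapolated: 0.3099899227 / 1 = 0.3099899227
Gap between inputs: 1.398e-02; correction applied: +0.0139821942.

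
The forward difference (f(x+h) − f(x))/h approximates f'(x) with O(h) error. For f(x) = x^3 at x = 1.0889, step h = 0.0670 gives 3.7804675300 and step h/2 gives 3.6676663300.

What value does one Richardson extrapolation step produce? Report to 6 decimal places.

3.554865

r = 1, so 2^r = 2.
Difference of the inputs: 3.6676663300 − 3.7804675300 = -0.1128012000
Divide by 2^1 − 1 = 1: (-0.1128012000)/1 = -0.1128012000
R = A(h/2) + (A(h/2) − A(h))/1 = 3.6676663300 − 0.1128012000 = 3.5548651300
Gap between inputs: 1.128e-01; correction applied: −0.1128012000.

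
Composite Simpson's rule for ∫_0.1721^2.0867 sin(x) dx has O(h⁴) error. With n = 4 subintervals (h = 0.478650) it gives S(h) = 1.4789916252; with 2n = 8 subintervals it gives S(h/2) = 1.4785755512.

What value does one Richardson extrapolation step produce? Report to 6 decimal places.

r = 4: numerator weight 16, denominator 15.
16×1.4785755512 = 23.6572088192; 23.6572088192 − 1.4789916252 = 22.1782171940
(16×1.4785755512 − 1.4789916252)/(16 − 1) = 1.4785478129

1.478548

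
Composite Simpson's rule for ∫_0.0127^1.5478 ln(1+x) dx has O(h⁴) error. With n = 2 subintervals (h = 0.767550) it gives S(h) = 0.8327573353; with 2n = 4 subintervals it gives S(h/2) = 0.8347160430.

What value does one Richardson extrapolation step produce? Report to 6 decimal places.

r = 4: numerator weight 16, denominator 15.
16×0.8347160430 = 13.3554566880; 13.3554566880 − 0.8327573353 = 12.5226993527
Denominator 16 − 1 = 15.
12.5226993527 ÷ 15 = 0.8348466235
Gap between inputs: 1.959e-03; correction applied: +0.0001305805.

0.834847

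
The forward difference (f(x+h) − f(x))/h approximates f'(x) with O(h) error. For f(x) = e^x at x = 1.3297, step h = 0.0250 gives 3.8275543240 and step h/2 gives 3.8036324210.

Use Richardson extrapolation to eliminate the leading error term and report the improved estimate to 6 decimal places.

r = 1: numerator weight 2, denominator 1.
Weighted: 7.6072648420 − 3.8275543240 = 3.7797105180
Denominator 2 − 1 = 1.
3.7797105180 ÷ 1 = 3.7797105180

3.779711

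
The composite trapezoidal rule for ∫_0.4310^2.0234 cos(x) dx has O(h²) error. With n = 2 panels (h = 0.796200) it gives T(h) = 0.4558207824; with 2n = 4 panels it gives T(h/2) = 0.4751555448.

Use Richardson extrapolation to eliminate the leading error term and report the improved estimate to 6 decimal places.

0.481600

With r = 2 the leading error scales as h^2, so the weight is 2^2 = 4.
4×0.4751555448 − 0.4558207824 = 1.4448013968
Divide by 2^2 − 1 = 3.
Result: 0.4816004656
Gap between inputs: 1.933e-02; correction applied: +0.0064449208.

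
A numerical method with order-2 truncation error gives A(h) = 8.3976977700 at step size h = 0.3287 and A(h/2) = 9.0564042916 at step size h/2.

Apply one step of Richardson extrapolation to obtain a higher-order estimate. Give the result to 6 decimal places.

With r = 2 the leading error scales as h^2, so the weight is 2^2 = 4.
Top: 4(9.0564042916) − (8.3976977700) = 27.8279193964
(4×9.0564042916 − 8.3976977700)/(4 − 1) = 9.2759731321
Shift from A(h/2): +0.2195688405.

9.275973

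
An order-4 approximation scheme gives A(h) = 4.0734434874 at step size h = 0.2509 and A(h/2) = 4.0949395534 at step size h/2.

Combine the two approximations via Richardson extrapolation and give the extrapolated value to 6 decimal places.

4.096373

Method order is 4; weight 2^4 = 16.
16*4.0949395534 = 65.5190328544; 65.5190328544 − 4.0734434874 = 61.4455893670
61.4455893670 ÷ 15 = 4.0963726245
Shift from A(h/2): +0.0014330711.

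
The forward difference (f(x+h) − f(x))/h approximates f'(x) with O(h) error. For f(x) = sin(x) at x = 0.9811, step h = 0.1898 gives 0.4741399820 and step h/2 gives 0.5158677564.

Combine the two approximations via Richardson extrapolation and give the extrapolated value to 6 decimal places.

r = 1: numerator weight 2, denominator 1.
Weighted: 1.0317355128 − 0.4741399820 = 0.5575955308
Denominator 2 − 1 = 1.
Result: 0.5575955308
Shift from A(h/2): +0.0417277744.

0.557596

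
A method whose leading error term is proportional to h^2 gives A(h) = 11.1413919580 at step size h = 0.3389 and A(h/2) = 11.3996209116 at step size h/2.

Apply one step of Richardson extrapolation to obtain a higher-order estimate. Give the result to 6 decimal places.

r = 2, so 2^r = 4.
2^2*A(h/2) = 45.5984836464; minus A(h) gives 34.4570916884.
R = 34.4570916884/3 = 11.4856972295
Shift from A(h/2): +0.0860763179.

11.485697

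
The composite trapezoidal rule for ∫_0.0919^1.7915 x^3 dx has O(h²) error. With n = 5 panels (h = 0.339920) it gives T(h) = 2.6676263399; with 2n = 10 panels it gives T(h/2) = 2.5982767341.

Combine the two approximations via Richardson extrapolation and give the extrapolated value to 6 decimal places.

Error is O(h^2); halving h shrinks it by 2^2 = 4.
A(h/2) − A(h) = 2.5982767341 − 2.6676263399 = -0.0693496058
Divide by 2^2 − 1 = 3: (-0.0693496058)/3 = -0.0231165353
R = 2.5982767341 − 0.0231165353 = 2.5751601988
Correction |R − A(h/2)| = 2.312e-02; gap |A(h/2) − A(h)| = 6.935e-02.

2.575160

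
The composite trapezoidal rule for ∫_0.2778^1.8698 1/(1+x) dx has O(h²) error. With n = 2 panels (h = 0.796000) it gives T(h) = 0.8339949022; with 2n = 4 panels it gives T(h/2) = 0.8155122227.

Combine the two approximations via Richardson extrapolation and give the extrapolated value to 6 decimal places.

Order 2 gives 2^r = 4 and 2^r − 1 = 3.
Numerator 4·A(h/2) − A(h) = 4·0.8155122227 − 0.8339949022 = 2.4280539886
Extrapolated: 2.4280539886 / 3 = 0.8093513295

0.809351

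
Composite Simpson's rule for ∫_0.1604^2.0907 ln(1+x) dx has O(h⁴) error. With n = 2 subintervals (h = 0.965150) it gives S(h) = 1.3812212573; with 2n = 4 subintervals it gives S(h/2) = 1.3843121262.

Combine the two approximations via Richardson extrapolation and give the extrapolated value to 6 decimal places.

1.384518

With r = 4 the leading error scales as h^4, so the weight is 2^4 = 16.
A(h/2) − A(h) = 1.3843121262 − 1.3812212573 = 0.0030908689
Divide by 2^4 − 1 = 15: 0.0030908689/15 = 0.0002060579
R = A(h/2) + (A(h/2) − A(h))/15 = 1.3843121262 + 0.0002060579 = 1.3845181841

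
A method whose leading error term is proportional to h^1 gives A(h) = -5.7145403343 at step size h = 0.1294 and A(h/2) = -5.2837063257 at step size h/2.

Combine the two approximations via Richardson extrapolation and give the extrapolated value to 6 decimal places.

-4.852872

The method has order 1: 2^1 = 2.
A(h/2) − A(h) = -5.2837063257 − (-5.7145403343) = 0.4308340086
Correction (A(h/2) − A(h))/(2 − 1) = 0.4308340086/1 = 0.4308340086
R = -5.2837063257 + 0.4308340086 = -4.8528723171
Shift from A(h/2): +0.4308340086.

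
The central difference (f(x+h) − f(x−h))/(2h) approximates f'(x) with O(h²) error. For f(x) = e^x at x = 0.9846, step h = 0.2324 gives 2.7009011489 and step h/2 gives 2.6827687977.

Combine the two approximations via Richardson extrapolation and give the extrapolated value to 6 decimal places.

2.676725

r = 2, so 2^r = 4.
Numerator 4*A(h/2) − A(h) = 4*2.6827687977 − 2.7009011489 = 8.0301740419
Denominator 4 − 1 = 3.
So the Richardson estimate is 2.6767246806.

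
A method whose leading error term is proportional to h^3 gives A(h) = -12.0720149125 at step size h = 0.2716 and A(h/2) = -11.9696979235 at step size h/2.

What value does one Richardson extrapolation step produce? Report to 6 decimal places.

Error is O(h^3); halving h shrinks it by 2^3 = 8.
Numerator 8·A(h/2) − A(h) = 8·(-11.9696979235) − (-12.0720149125) = -83.6855684755
Denominator 8 − 1 = 7.
(8·(-11.9696979235) − (-12.0720149125))/(8 − 1) = -11.9550812108

-11.955081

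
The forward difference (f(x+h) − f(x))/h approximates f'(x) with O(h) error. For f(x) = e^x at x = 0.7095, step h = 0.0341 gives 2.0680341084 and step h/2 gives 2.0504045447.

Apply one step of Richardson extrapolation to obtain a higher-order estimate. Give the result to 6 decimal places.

Method order is 1; weight 2^1 = 2.
2*2.0504045447 − 2.0680341084 = 2.0327749810
R = 2.0327749810/1 = 2.0327749810
Gap between inputs: 1.763e-02; correction applied: −0.0176295637.

2.032775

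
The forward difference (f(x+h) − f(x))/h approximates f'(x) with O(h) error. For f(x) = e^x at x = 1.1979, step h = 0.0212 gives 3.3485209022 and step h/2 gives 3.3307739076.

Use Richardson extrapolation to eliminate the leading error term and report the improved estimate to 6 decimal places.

With r = 1 the leading error scales as h^1, so the weight is 2^1 = 2.
Top: 2(3.3307739076) − (3.3485209022) = 3.3130269130
Divide by 2^1 − 1 = 1.
Result: 3.3130269130
Correction |R − A(h/2)| = 1.775e-02; gap |A(h/2) − A(h)| = 1.775e-02.

3.313027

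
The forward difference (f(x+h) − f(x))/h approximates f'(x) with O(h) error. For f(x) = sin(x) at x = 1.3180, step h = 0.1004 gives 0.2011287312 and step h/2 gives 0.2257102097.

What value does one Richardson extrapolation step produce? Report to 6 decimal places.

0.250292

r = 1, so 2^r = 2.
2*0.2257102097 − 0.2011287312 = 0.2502916882
Divide by 2^1 − 1 = 1.
So the Richardson estimate is 0.2502916882.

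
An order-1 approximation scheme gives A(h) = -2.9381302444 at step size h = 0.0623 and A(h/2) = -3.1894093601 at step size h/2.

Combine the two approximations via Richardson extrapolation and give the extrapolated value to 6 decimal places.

-3.440688

Error is O(h^1); halving h shrinks it by 2^1 = 2.
Numerator 2·A(h/2) − A(h) = 2·(-3.1894093601) − (-2.9381302444) = -3.4406884758
Divide by 2^1 − 1 = 1.
Result: -3.4406884758
Correction |R − A(h/2)| = 2.513e-01; gap |A(h/2) − A(h)| = 2.513e-01.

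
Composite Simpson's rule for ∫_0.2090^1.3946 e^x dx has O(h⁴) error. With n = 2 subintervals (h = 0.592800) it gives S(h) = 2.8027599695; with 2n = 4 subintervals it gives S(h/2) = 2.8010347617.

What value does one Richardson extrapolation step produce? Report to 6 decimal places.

2.800920

With r = 4 the leading error scales as h^4, so the weight is 2^4 = 16.
Difference of the inputs: 2.8010347617 − 2.8027599695 = -0.0017252078
Divide by 2^4 − 1 = 15: (-0.0017252078)/15 = -0.0001150139
R = 2.8010347617 − 0.0001150139 = 2.8009197478
Shift from A(h/2): −0.0001150139.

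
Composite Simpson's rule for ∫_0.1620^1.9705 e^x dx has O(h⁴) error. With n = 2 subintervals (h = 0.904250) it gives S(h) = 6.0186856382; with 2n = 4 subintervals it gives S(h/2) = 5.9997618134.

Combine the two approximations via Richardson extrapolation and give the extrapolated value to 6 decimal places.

Order 4 gives 2^r = 16 and 2^r − 1 = 15.
16×5.9997618134 = 95.9961890144; subtract 6.0186856382 → 89.9775033762
Divide by 2^4 − 1 = 15.
(16×5.9997618134 − 6.0186856382)/(16 − 1) = 5.9985002251

5.998500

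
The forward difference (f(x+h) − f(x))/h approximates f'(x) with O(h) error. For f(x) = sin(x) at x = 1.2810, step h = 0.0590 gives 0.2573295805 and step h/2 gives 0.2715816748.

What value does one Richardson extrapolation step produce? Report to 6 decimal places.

Order 1 gives 2^r = 2 and 2^r − 1 = 1.
Top: 2(0.2715816748) − (0.2573295805) = 0.2858337691
(2×0.2715816748 − 0.2573295805)/(2 − 1) = 0.2858337691
Gap between inputs: 1.425e-02; correction applied: +0.0142520943.

0.285834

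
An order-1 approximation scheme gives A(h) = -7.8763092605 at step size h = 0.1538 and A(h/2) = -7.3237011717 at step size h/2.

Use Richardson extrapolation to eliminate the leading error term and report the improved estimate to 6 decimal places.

-6.771093

Order 1 gives 2^r = 2 and 2^r − 1 = 1.
A(h/2) − A(h) = -7.3237011717 − (-7.8763092605) = 0.5526080888
Correction (A(h/2) − A(h))/(2 − 1) = 0.5526080888/1 = 0.5526080888
R = -7.3237011717 + 0.5526080888 = -6.7710930829
Gap between inputs: 5.526e-01; correction applied: +0.5526080888.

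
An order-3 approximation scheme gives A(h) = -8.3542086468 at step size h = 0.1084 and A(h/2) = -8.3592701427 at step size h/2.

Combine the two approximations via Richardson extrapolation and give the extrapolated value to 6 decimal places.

-8.359993

r = 3, so 2^r = 8.
8 × (-8.3592701427) = -66.8741611416; subtract (-8.3542086468) → -58.5199524948
Denominator 8 − 1 = 7.
So the Richardson estimate is -8.3599932135.
Gap between inputs: 5.061e-03; correction applied: −0.0007230708.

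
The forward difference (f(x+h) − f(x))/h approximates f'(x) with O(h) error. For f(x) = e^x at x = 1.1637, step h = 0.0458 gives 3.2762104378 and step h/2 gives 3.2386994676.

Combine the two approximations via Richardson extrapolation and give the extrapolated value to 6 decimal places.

3.201188

The method has order 1: 2^1 = 2.
2*3.2386994676 − 3.2762104378 = 3.2011884974
Denominator 2 − 1 = 1.
(2*3.2386994676 − 3.2762104378)/(2 − 1) = 3.2011884974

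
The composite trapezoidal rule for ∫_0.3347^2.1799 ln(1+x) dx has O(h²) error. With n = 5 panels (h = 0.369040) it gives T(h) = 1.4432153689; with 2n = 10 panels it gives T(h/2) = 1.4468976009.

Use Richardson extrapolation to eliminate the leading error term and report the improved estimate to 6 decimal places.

Leading term ∝ h^2; use weight 4 = 2^2.
Difference of the inputs: 1.4468976009 − 1.4432153689 = 0.0036822320
Divide by 2^2 − 1 = 3: 0.0036822320/3 = 0.0012274107
R = 1.4468976009 + 0.0012274107 = 1.4481250116
Gap between inputs: 3.682e-03; correction applied: +0.0012274107.

1.448125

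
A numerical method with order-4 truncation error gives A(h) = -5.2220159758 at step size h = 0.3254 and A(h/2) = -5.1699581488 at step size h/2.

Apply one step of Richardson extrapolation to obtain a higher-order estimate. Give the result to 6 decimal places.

-5.166488

Error is O(h^4); halving h shrinks it by 2^4 = 16.
Weighted: (-82.7193303808) − (-5.2220159758) = -77.4973144050
Divide by 2^4 − 1 = 15.
(16*(-5.1699581488) − (-5.2220159758))/(16 − 1) = -5.1664876270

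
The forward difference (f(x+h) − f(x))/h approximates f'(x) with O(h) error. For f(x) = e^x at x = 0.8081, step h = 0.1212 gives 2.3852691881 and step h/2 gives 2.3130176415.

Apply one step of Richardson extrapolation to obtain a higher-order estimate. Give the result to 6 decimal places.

2.240766

r = 1: numerator weight 2, denominator 1.
Top: 2(2.3130176415) − (2.3852691881) = 2.2407660949
Divide by 2^1 − 1 = 1.
R = 2.2407660949/1 = 2.2407660949
Correction |R − A(h/2)| = 7.225e-02; gap |A(h/2) − A(h)| = 7.225e-02.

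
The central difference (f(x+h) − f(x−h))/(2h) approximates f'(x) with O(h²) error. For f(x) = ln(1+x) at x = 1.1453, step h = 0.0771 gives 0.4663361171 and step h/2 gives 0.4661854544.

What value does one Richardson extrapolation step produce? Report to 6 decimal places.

0.466135

r = 2, so 2^r = 4.
4*0.4661854544 = 1.8647418176; 1.8647418176 − 0.4663361171 = 1.3984057005
Divide by 2^2 − 1 = 3.
Result: 0.4661352335
Gap between inputs: 1.507e-04; correction applied: −0.0000502209.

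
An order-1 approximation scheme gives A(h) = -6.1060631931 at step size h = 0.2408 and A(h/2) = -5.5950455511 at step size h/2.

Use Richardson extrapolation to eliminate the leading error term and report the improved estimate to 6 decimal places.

With r = 1 the leading error scales as h^1, so the weight is 2^1 = 2.
A(h/2) − A(h) = -5.5950455511 − (-6.1060631931) = 0.5110176420
Correction (A(h/2) − A(h))/(2 − 1) = 0.5110176420/1 = 0.5110176420
R = A(h/2) + (A(h/2) − A(h))/1 = -5.5950455511 + 0.5110176420 = -5.0840279091

-5.084028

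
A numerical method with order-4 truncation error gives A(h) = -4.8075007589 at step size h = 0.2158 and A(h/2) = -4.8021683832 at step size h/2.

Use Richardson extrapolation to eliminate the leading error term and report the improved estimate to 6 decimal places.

r = 4: numerator weight 16, denominator 15.
A(h/2) − A(h) = -4.8021683832 − (-4.8075007589) = 0.0053323757
Correction (A(h/2) − A(h))/(16 − 1) = 0.0053323757/15 = 0.0003554917
R = A(h/2) + (A(h/2) − A(h))/15 = -4.8021683832 + 0.0003554917 = -4.8018128915

-4.801813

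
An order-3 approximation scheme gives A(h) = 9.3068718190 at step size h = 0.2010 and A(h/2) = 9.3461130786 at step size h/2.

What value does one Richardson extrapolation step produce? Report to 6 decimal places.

Method order is 3; weight 2^3 = 8.
Weighted: 74.7689046288 − 9.3068718190 = 65.4620328098
65.4620328098 ÷ 7 = 9.3517189728

9.351719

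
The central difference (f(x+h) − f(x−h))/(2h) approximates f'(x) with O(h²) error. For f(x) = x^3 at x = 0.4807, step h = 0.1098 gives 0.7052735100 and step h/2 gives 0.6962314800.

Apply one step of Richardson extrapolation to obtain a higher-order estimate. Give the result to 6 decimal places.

0.693217

Leading term ∝ h^2; use weight 4 = 2^2.
Top: 4(0.6962314800) − (0.7052735100) = 2.0796524100
Denominator 4 − 1 = 3.
Result: 0.6932174700
Shift from A(h/2): −0.0030140100.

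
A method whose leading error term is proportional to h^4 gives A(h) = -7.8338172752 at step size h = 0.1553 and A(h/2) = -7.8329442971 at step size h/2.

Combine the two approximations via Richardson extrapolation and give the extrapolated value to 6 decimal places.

The method has order 4: 2^4 = 16.
16*(-7.8329442971) = -125.3271087536; (-125.3271087536) − (-7.8338172752) = -117.4932914784
(16*(-7.8329442971) − (-7.8338172752))/(16 − 1) = -7.8328860986
Correction |R − A(h/2)| = 5.820e-05; gap |A(h/2) − A(h)| = 8.730e-04.

-7.832886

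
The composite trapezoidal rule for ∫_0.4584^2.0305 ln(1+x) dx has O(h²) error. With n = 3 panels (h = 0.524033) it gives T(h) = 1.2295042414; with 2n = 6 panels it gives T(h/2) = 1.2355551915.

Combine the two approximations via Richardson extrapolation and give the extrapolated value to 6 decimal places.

1.237572

r = 2, so 2^r = 4.
Difference of the inputs: 1.2355551915 − 1.2295042414 = 0.0060509501
Divide by 2^2 − 1 = 3: 0.0060509501/3 = 0.0020169834
R = 1.2355551915 + 0.0020169834 = 1.2375721749
Correction |R − A(h/2)| = 2.017e-03; gap |A(h/2) − A(h)| = 6.051e-03.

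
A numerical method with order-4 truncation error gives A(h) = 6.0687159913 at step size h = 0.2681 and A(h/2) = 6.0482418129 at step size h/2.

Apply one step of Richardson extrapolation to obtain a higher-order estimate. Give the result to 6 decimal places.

6.046877

The method has order 4: 2^4 = 16.
2^4×A(h/2) = 96.7718690064; minus A(h) gives 90.7031530151.
R = 90.7031530151/15 = 6.0468768677
Correction |R − A(h/2)| = 1.365e-03; gap |A(h/2) − A(h)| = 2.047e-02.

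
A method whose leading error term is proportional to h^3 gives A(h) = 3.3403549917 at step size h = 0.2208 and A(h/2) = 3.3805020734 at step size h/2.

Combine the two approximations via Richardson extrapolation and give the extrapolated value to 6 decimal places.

3.386237

r = 3, so 2^r = 8.
8·3.3805020734 = 27.0440165872; 27.0440165872 − 3.3403549917 = 23.7036615955
Divide by 2^3 − 1 = 7.
Result: 3.3862373708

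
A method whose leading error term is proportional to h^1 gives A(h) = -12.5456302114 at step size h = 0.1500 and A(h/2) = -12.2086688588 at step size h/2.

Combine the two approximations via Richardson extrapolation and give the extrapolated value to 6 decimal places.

With r = 1 the leading error scales as h^1, so the weight is 2^1 = 2.
Numerator 2·A(h/2) − A(h) = 2·(-12.2086688588) − (-12.5456302114) = -11.8717075062
Denominator 2 − 1 = 1.
(2·(-12.2086688588) − (-12.5456302114))/(2 − 1) = -11.8717075062

-11.871708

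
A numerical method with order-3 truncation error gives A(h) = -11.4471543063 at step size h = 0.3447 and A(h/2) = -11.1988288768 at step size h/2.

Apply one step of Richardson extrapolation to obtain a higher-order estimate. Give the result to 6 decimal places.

The method has order 3: 2^3 = 8.
A(h/2) − A(h) = -11.1988288768 − (-11.4471543063) = 0.2483254295
Divide by 2^3 − 1 = 7: 0.2483254295/7 = 0.0354750614
R = A(h/2) + (A(h/2) − A(h))/7 = -11.1988288768 + 0.0354750614 = -11.1633538154

-11.163354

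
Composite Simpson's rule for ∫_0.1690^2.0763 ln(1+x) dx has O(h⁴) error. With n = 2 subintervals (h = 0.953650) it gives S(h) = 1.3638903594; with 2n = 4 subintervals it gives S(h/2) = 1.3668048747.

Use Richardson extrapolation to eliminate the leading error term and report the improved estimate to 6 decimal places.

Leading term ∝ h^4; use weight 16 = 2^4.
2^4·A(h/2) = 21.8688779952; minus A(h) gives 20.5049876358.
(16·1.3668048747 − 1.3638903594)/(16 − 1) = 1.3669991757
Gap between inputs: 2.915e-03; correction applied: +0.0001943010.

1.366999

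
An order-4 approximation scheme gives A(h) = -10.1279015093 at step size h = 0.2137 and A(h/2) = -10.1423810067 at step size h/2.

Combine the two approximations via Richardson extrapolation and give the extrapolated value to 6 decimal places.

-10.143346

Order 4 gives 2^r = 16 and 2^r − 1 = 15.
2^4×A(h/2) = -162.2780961072; minus A(h) gives -152.1501945979.
Denominator 16 − 1 = 15.
So the Richardson estimate is -10.1433463065.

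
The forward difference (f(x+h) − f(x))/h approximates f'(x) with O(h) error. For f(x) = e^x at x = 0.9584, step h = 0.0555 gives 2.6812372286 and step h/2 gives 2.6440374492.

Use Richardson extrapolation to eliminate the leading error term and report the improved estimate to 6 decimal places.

2.606838

Leading term ∝ h^1; use weight 2 = 2^1.
2 × 2.6440374492 = 5.2880748984; subtract 2.6812372286 → 2.6068376698
Divide by 2^1 − 1 = 1.
Extrapolated: 2.6068376698 / 1 = 2.6068376698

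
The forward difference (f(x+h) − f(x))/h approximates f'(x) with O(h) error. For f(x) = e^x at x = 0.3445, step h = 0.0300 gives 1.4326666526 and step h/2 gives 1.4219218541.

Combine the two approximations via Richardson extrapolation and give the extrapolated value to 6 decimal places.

1.411177

The method has order 1: 2^1 = 2.
A(h/2) − A(h) = 1.4219218541 − 1.4326666526 = -0.0107447985
Divide by 2^1 − 1 = 1: (-0.0107447985)/1 = -0.0107447985
R = A(h/2) + (A(h/2) − A(h))/1 = 1.4219218541 − 0.0107447985 = 1.4111770556
Gap between inputs: 1.074e-02; correction applied: −0.0107447985.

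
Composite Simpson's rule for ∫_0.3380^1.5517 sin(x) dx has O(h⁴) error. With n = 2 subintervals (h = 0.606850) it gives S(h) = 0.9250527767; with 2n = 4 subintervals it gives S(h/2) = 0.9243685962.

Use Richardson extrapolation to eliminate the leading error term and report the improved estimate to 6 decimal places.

The method has order 4: 2^4 = 16.
16 × 0.9243685962 = 14.7898975392; 14.7898975392 − 0.9250527767 = 13.8648447625
R = 13.8648447625/15 = 0.9243229842

0.924323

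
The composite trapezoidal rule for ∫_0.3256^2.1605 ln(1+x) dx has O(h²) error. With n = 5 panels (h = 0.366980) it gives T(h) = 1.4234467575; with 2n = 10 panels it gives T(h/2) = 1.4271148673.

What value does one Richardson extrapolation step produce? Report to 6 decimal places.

1.428338

r = 2, so 2^r = 4.
Weighted: 5.7084594692 − 1.4234467575 = 4.2850127117
R = 4.2850127117/3 = 1.4283375706
Gap between inputs: 3.668e-03; correction applied: +0.0012227033.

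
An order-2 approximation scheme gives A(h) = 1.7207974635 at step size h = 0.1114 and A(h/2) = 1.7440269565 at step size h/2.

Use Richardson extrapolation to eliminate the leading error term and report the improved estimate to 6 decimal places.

1.751770

Method order is 2; weight 2^2 = 4.
4 × 1.7440269565 = 6.9761078260; subtract 1.7207974635 → 5.2553103625
R = 5.2553103625/3 = 1.7517701208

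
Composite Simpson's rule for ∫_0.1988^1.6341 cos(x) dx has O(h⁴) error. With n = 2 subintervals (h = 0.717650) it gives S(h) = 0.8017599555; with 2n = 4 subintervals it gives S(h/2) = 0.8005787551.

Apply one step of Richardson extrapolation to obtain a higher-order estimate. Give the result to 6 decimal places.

The method has order 4: 2^4 = 16.
16·0.8005787551 = 12.8092600816; 12.8092600816 − 0.8017599555 = 12.0075001261
Divide by 2^4 − 1 = 15.
Extrapolated: 12.0075001261 / 15 = 0.8005000084

0.800500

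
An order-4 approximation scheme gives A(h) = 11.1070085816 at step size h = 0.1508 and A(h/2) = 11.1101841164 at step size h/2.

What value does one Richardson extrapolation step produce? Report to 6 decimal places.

Error is O(h^4); halving h shrinks it by 2^4 = 16.
16×11.1101841164 − 11.1070085816 = 166.6559372808
Denominator 16 − 1 = 15.
166.6559372808 ÷ 15 = 11.1103958187

11.110396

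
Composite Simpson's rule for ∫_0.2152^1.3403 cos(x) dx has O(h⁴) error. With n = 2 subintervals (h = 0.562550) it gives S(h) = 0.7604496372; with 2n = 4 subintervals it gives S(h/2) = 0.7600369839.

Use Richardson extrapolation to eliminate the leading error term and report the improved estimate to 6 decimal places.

0.760009

Method order is 4; weight 2^4 = 16.
Top: 16(0.7600369839) − (0.7604496372) = 11.4001421052
(16*0.7600369839 − 0.7604496372)/(16 − 1) = 0.7600094737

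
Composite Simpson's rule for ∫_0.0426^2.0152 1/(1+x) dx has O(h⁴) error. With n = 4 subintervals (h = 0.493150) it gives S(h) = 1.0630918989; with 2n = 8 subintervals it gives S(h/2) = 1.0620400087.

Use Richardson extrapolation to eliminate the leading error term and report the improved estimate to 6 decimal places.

1.061970

The method has order 4: 2^4 = 16.
Difference of the inputs: 1.0620400087 − 1.0630918989 = -0.0010518902
Correction (A(h/2) − A(h))/(16 − 1) = (-0.0010518902)/15 = -0.0000701260
R = 1.0620400087 − 0.0000701260 = 1.0619698827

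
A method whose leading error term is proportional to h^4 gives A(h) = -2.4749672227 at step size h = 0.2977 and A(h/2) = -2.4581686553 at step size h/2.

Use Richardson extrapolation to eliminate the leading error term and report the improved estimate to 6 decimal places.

Error is O(h^4); halving h shrinks it by 2^4 = 16.
Weighted: (-39.3306984848) − (-2.4749672227) = -36.8557312621
(16×(-2.4581686553) − (-2.4749672227))/(16 − 1) = -2.4570487508

-2.457049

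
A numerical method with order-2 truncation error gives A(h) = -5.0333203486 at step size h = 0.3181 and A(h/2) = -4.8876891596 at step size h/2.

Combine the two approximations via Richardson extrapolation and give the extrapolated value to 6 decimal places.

-4.839145

Order 2 gives 2^r = 4 and 2^r − 1 = 3.
2^2*A(h/2) = -19.5507566384; minus A(h) gives -14.5174362898.
Divide by 2^2 − 1 = 3.
(-14.5174362898) ÷ 3 = -4.8391454299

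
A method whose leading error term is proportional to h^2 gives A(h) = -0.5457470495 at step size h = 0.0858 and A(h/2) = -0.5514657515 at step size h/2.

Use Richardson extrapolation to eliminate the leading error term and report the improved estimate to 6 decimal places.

-0.553372

Method order is 2; weight 2^2 = 4.
Weighted: (-2.2058630060) − (-0.5457470495) = -1.6601159565
R = (-1.6601159565)/3 = -0.5533719855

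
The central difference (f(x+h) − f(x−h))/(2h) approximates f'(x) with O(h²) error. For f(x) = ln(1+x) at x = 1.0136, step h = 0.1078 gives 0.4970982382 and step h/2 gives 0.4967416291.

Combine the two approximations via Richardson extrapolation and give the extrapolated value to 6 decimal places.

r = 2, so 2^r = 4.
Weighted: 1.9869665164 − 0.4970982382 = 1.4898682782
Denominator 4 − 1 = 3.
Result: 0.4966227594
Gap between inputs: 3.566e-04; correction applied: −0.0001188697.

0.496623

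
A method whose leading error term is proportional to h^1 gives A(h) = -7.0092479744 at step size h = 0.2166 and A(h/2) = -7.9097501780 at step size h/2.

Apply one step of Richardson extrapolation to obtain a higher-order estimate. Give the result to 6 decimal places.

-8.810252

The method has order 1: 2^1 = 2.
2×(-7.9097501780) = -15.8195003560; (-15.8195003560) − (-7.0092479744) = -8.8102523816
Denominator 2 − 1 = 1.
(2×(-7.9097501780) − (-7.0092479744))/(2 − 1) = -8.8102523816
Shift from A(h/2): −0.9005022036.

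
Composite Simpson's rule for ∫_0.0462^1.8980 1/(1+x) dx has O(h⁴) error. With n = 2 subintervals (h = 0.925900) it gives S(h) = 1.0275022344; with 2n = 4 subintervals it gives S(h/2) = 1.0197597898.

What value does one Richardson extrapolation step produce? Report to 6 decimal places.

With r = 4 the leading error scales as h^4, so the weight is 2^4 = 16.
Numerator 16 × A(h/2) − A(h) = 16 × 1.0197597898 − 1.0275022344 = 15.2886544024
R = 15.2886544024/15 = 1.0192436268
Correction |R − A(h/2)| = 5.162e-04; gap |A(h/2) − A(h)| = 7.742e-03.

1.019244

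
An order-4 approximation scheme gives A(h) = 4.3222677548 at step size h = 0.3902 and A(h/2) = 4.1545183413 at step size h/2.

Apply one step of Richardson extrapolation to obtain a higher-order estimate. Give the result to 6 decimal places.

Order 4 gives 2^r = 16 and 2^r − 1 = 15.
Top: 16(4.1545183413) − (4.3222677548) = 62.1500257060
Divide by 2^4 − 1 = 15.
R = 62.1500257060/15 = 4.1433350471
Shift from A(h/2): −0.0111832942.

4.143335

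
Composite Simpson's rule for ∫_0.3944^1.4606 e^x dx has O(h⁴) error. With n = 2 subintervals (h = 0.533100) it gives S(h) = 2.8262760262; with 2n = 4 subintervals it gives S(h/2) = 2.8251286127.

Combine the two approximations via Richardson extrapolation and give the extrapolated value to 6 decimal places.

r = 4: numerator weight 16, denominator 15.
A(h/2) − A(h) = 2.8251286127 − 2.8262760262 = -0.0011474135
Correction (A(h/2) − A(h))/(16 − 1) = (-0.0011474135)/15 = -0.0000764942
R = 2.8251286127 − 0.0000764942 = 2.8250521185

2.825052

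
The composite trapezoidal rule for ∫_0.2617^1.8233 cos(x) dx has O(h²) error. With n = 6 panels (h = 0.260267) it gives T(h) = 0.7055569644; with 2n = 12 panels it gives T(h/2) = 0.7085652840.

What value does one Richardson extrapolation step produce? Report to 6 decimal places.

r = 2, so 2^r = 4.
4×0.7085652840 − 0.7055569644 = 2.1287041716
Extrapolated: 2.1287041716 / 3 = 0.7095680572
Correction |R − A(h/2)| = 1.003e-03; gap |A(h/2) − A(h)| = 3.008e-03.

0.709568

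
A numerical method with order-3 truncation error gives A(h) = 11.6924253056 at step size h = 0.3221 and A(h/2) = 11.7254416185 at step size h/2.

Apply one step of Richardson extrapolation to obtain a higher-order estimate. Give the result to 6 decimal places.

Error is O(h^3); halving h shrinks it by 2^3 = 8.
A(h/2) − A(h) = 11.7254416185 − 11.6924253056 = 0.0330163129
Divide by 2^3 − 1 = 7: 0.0330163129/7 = 0.0047166161
R = 11.7254416185 + 0.0047166161 = 11.7301582346

11.730158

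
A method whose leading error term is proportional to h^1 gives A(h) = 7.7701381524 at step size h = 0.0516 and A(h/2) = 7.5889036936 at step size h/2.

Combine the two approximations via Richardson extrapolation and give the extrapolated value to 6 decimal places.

7.407669

Leading term ∝ h^1; use weight 2 = 2^1.
Weighted: 15.1778073872 − 7.7701381524 = 7.4076692348
Extrapolated: 7.4076692348 / 1 = 7.4076692348
Shift from A(h/2): −0.1812344588.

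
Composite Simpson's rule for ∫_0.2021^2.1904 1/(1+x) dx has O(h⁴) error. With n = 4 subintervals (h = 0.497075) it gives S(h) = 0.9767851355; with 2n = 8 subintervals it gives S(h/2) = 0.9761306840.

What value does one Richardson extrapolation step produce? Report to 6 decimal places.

0.976087

Error is O(h^4); halving h shrinks it by 2^4 = 16.
Top: 16(0.9761306840) − (0.9767851355) = 14.6413058085
14.6413058085 ÷ 15 = 0.9760870539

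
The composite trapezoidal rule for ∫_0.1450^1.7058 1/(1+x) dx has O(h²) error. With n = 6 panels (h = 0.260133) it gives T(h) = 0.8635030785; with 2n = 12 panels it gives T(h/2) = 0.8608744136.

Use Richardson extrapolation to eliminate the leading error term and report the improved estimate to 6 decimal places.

0.859998

Leading term ∝ h^2; use weight 4 = 2^2.
2^2×A(h/2) = 3.4434976544; minus A(h) gives 2.5799945759.
Divide by 2^2 − 1 = 3.
So the Richardson estimate is 0.8599981920.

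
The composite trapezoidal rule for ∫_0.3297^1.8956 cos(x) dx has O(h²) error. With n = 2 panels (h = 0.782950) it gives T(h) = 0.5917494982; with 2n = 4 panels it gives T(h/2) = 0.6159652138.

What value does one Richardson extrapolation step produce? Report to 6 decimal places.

Method order is 2; weight 2^2 = 4.
2^2 × A(h/2) = 2.4638608552; minus A(h) gives 1.8721113570.
Divide by 2^2 − 1 = 3.
So the Richardson estimate is 0.6240371190.

0.624037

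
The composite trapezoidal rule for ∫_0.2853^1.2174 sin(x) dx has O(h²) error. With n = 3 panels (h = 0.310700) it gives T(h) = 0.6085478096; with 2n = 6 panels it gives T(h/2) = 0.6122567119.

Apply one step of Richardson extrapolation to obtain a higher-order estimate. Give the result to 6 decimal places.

0.613493

Method order is 2; weight 2^2 = 4.
4*0.6122567119 = 2.4490268476; 2.4490268476 − 0.6085478096 = 1.8404790380
(4*0.6122567119 − 0.6085478096)/(4 − 1) = 0.6134930127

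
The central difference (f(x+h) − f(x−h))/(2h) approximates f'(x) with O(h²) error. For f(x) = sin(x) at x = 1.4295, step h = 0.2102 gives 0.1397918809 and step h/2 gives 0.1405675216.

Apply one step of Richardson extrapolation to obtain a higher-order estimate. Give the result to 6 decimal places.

0.140826

Leading term ∝ h^2; use weight 4 = 2^2.
4 × 0.1405675216 = 0.5622700864; subtract 0.1397918809 → 0.4224782055
0.4224782055 ÷ 3 = 0.1408260685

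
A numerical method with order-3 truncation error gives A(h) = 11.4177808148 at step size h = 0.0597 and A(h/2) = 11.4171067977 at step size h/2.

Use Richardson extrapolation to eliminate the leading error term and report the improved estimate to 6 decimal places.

The method has order 3: 2^3 = 8.
A(h/2) − A(h) = 11.4171067977 − 11.4177808148 = -0.0006740171
Correction (A(h/2) − A(h))/(8 − 1) = (-0.0006740171)/7 = -0.0000962882
R = A(h/2) + (A(h/2) − A(h))/7 = 11.4171067977 − 0.0000962882 = 11.4170105095
Correction |R − A(h/2)| = 9.629e-05; gap |A(h/2) − A(h)| = 6.740e-04.

11.417011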